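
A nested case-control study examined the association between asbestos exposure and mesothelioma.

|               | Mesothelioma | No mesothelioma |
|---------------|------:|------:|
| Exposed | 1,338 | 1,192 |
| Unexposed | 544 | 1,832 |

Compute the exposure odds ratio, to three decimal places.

Cells: a = 1338, b = 1192, c = 544, d = 1832.
OR = (a·d)/(b·c) = (1338 × 1832) / (1192 × 544) = 2451216 / 648448 = 3.78013
The odds of mesothelioma are about 3.78 times as high in the exposed group.

3.780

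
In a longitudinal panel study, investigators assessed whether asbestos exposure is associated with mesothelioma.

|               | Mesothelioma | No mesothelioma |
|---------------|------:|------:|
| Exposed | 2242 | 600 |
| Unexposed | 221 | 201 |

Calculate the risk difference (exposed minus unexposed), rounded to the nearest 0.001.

Cells: a = 2242, b = 600, c = 221, d = 201.
Risk in exposed = 2242/2842 = 0.788881; risk in unexposed = 221/422 = 0.523697.
Risk difference = 0.788881 − 0.523697 = 0.265184

0.265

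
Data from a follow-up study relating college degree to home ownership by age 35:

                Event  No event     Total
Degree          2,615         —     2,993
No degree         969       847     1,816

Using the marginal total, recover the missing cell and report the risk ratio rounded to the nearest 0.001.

The missing cell is in the exposed row: 2993 − 2615 = 378.
So a = 2615, b = 378, c = 969, d = 847.
RR = [a/(a+b)] / [c/(c+d)] = (2615/2993) / (969/1816) = 0.87371/0.53359 = 1.63741

1.637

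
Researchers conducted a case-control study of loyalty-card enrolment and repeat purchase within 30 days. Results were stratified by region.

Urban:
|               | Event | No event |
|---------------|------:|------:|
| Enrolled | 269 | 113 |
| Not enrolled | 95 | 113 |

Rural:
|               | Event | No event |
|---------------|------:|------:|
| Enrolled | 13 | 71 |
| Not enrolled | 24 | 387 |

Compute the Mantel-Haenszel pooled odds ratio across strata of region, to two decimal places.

OR_MH = Σ(aᵢdᵢ/nᵢ) / Σ(bᵢcᵢ/nᵢ), where nᵢ is the stratum total.
Stratum 1 (Urban): n = 590; a·d/n = 269·113/590 = 51.5203; b·c/n = 113·95/590 = 18.1949
Stratum 2 (Rural): n = 495; a·d/n = 13·387/495 = 10.1636; b·c/n = 71·24/495 = 3.4424
OR_MH = (51.5203 + 10.1636) / (18.1949 + 3.4424) = 61.6840 / 21.6373 = 2.85081

2.85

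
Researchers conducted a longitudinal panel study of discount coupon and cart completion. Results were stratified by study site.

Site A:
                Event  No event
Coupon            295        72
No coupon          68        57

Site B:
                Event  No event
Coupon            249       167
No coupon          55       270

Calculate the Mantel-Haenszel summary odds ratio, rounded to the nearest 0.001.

5.589

OR_MH = Σ(aᵢdᵢ/nᵢ) / Σ(bᵢcᵢ/nᵢ), where nᵢ is the stratum total.
Stratum 1 (Site A): n = 492; a·d/n = 295·57/492 = 34.1768; b·c/n = 72·68/492 = 9.9512
Stratum 2 (Site B): n = 741; a·d/n = 249·270/741 = 90.7287; b·c/n = 167·55/741 = 12.3954
OR_MH = (34.1768 + 90.7287) / (9.9512 + 12.3954) = 124.9056 / 22.3466 = 5.58946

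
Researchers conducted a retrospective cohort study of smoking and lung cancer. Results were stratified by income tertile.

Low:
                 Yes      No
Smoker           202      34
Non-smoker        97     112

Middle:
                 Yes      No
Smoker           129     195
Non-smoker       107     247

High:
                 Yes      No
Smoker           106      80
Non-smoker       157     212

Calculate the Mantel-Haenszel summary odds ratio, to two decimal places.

2.27

OR_MH = Σ(aᵢdᵢ/nᵢ) / Σ(bᵢcᵢ/nᵢ), where nᵢ is the stratum total.
Stratum 1 (Low): n = 445; a·d/n = 202·112/445 = 50.8404; b·c/n = 34·97/445 = 7.4112
Stratum 2 (Middle): n = 678; a·d/n = 129·247/678 = 46.9956; b·c/n = 195·107/678 = 30.7743
Stratum 3 (High): n = 555; a·d/n = 106·212/555 = 40.4901; b·c/n = 80·157/555 = 22.6306
OR_MH = (50.8404 + 46.9956 + 40.4901) / (7.4112 + 30.7743 + 22.6306) = 138.3261 / 60.8162 = 2.27449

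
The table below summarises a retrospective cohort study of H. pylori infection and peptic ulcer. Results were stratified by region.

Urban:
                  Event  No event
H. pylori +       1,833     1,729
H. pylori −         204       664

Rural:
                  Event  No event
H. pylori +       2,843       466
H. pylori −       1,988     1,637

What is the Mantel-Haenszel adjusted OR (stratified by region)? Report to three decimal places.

OR_MH = Σ(aᵢdᵢ/nᵢ) / Σ(bᵢcᵢ/nᵢ), where nᵢ is the stratum total.
Stratum 1 (Urban): n = 4430; a·d/n = 1833·664/4430 = 274.7431; b·c/n = 1729·204/4430 = 79.6199
Stratum 2 (Rural): n = 6934; a·d/n = 2843·1637/6934 = 671.1842; b·c/n = 466·1988/6934 = 133.6037
OR_MH = (274.7431 + 671.1842) / (79.6199 + 133.6037) = 945.9273 / 213.2236 = 4.43632

4.436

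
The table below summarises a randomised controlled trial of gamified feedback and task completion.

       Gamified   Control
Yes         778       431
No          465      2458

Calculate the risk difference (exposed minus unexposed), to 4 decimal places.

0.4767

Reading the table with exposure as columns: a = 778 (Gamified, case), b = 465 (Gamified, non-case), c = 431 (Control, case), d = 2458.
Risk in exposed = 778/1243 = 0.625905; risk in unexposed = 431/2889 = 0.149187.
Risk difference = 0.625905 − 0.149187 = 0.476718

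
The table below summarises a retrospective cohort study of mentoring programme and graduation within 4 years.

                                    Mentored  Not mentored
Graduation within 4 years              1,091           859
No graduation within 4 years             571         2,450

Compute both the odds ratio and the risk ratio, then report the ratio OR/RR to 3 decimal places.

Reading the table with exposure as columns: a = 1091 (Mentored, case), b = 571 (Mentored, non-case), c = 859 (Not mentored, case), d = 2450.
OR = (1091·2450)/(571·859) = 2672950/490489 = 5.44956
Risk in exposed = 1091/1662 = 0.65644; risk in unexposed = 859/3309 = 0.25960; RR = 2.52870
OR/RR = 5.44956 / 2.52870 = 2.15508
The outcome is not rare, so the OR lies further from 1 than the RR.

2.155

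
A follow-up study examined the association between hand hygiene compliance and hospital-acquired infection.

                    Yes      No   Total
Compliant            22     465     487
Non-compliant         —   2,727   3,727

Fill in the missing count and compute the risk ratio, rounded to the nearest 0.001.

0.168

The missing cell is in the unexposed row: 3727 − 2727 = 1000.
So a = 22, b = 465, c = 1000, d = 2727.
RR = [a/(a+b)] / [c/(c+d)] = (22/487) / (1000/3727) = 0.04517/0.26831 = 0.16837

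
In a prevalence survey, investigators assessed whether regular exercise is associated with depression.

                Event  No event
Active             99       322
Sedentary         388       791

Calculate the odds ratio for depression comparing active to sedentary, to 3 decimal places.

0.627

Cells: a = 99, b = 322, c = 388, d = 791.
OR = (a·d)/(b·c) = (99 × 791) / (322 × 388) = 78309 / 124936 = 0.62679
Exposure is associated with lower odds of depression (OR = 0.63 < 1).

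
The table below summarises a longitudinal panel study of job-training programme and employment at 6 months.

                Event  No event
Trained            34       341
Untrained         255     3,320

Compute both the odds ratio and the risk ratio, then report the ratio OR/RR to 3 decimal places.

1.021

Cells: a = 34, b = 341, c = 255, d = 3320.
OR = (34·3320)/(341·255) = 112880/86955 = 1.29814
Risk in exposed = 34/375 = 0.09067; risk in unexposed = 255/3575 = 0.07133; RR = 1.27111
OR/RR = 1.29814 / 1.27111 = 1.02127
The outcome is rare in both groups, so OR ≈ RR (ratio near 1).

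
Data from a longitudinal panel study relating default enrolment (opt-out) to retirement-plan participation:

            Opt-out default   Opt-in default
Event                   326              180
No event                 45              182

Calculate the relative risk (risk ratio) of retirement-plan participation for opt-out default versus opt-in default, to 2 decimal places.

Reading the table with exposure as columns: a = 326 (Opt-out default, case), b = 45 (Opt-out default, non-case), c = 180 (Opt-in default, case), d = 182.
Risk in exposed = 326/371 = 0.87871; risk in unexposed = 180/362 = 0.49724.
RR = 0.87871 / 0.49724 = 1.76718
The risk among the exposed is 1.77 times that among the unexposed.

1.77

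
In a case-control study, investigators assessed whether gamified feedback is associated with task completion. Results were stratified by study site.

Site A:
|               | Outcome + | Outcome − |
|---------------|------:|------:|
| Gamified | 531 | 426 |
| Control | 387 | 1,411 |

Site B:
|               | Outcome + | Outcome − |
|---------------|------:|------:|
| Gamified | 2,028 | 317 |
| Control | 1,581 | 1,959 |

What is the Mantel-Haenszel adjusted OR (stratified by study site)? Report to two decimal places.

OR_MH = Σ(aᵢdᵢ/nᵢ) / Σ(bᵢcᵢ/nᵢ), where nᵢ is the stratum total.
Stratum 1 (Site A): n = 2755; a·d/n = 531·1411/2755 = 271.9568; b·c/n = 426·387/2755 = 59.8410
Stratum 2 (Site B): n = 5885; a·d/n = 2028·1959/5885 = 675.0811; b·c/n = 317·1581/5885 = 85.1618
OR_MH = (271.9568 + 675.0811) / (59.8410 + 85.1618) = 947.0379 / 145.0028 = 6.53117

6.53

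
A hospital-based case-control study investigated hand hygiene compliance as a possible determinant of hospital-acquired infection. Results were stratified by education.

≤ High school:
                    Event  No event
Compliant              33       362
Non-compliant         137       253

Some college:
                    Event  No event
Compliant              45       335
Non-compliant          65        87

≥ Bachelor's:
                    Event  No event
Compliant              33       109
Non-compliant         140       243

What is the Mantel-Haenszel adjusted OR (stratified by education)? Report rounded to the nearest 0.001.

OR_MH = Σ(aᵢdᵢ/nᵢ) / Σ(bᵢcᵢ/nᵢ), where nᵢ is the stratum total.
Stratum 1 (≤ High school): n = 785; a·d/n = 33·253/785 = 10.6357; b·c/n = 362·137/785 = 63.1771
Stratum 2 (Some college): n = 532; a·d/n = 45·87/532 = 7.3590; b·c/n = 335·65/532 = 40.9305
Stratum 3 (≥ Bachelor's): n = 525; a·d/n = 33·243/525 = 15.2743; b·c/n = 109·140/525 = 29.0667
OR_MH = (10.6357 + 7.3590 + 15.2743) / (63.1771 + 40.9305 + 29.0667) = 33.2690 / 133.1742 = 0.24982

0.250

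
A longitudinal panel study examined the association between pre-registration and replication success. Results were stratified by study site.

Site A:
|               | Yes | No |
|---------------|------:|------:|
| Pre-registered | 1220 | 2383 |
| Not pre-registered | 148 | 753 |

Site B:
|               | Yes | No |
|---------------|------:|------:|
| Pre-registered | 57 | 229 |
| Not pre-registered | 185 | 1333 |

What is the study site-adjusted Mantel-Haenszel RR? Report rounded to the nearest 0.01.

RR_MH = Σ(aᵢ·n₀ᵢ/nᵢ) / Σ(cᵢ·n₁ᵢ/nᵢ), with n₁ᵢ = aᵢ+bᵢ (exposed), n₀ᵢ = cᵢ+dᵢ (unexposed), nᵢ = n₁ᵢ+n₀ᵢ.
Stratum 1 (Site A): n₁ = 3603, n₀ = 901, n = 4504; a·n₀/n = 1220·901/4504 = 244.0542; c·n₁/n = 148·3603/4504 = 118.3934
Stratum 2 (Site B): n₁ = 286, n₀ = 1518, n = 1804; a·n₀/n = 57·1518/1804 = 47.9634; c·n₁/n = 185·286/1804 = 29.3293
RR_MH = (244.0542 + 47.9634) / (118.3934 + 29.3293) = 292.0176 / 147.7227 = 1.97680

1.98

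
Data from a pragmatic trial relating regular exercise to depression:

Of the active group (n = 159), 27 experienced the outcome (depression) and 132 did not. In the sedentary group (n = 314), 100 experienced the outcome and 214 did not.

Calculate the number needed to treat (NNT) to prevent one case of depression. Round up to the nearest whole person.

Risk in treated group = 27/159 = 0.16981; risk in control = 100/314 = 0.31847.
Absolute risk reduction = 0.31847 − 0.16981 = 0.14866
NNT = 1 / ARR = 1 / 0.14866 = 6.727 → round up → 7

7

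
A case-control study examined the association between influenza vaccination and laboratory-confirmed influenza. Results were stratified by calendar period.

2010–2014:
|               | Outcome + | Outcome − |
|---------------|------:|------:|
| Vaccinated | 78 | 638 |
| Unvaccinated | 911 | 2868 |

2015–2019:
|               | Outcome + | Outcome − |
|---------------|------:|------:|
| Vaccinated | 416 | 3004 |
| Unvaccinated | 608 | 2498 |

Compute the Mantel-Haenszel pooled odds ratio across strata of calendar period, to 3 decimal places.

0.511

OR_MH = Σ(aᵢdᵢ/nᵢ) / Σ(bᵢcᵢ/nᵢ), where nᵢ is the stratum total.
Stratum 1 (2010–2014): n = 4495; a·d/n = 78·2868/4495 = 49.7673; b·c/n = 638·911/4495 = 129.3032
Stratum 2 (2015–2019): n = 6526; a·d/n = 416·2498/6526 = 159.2351; b·c/n = 3004·608/6526 = 279.8701
OR_MH = (49.7673 + 159.2351) / (129.3032 + 279.8701) = 209.0024 / 409.1733 = 0.51079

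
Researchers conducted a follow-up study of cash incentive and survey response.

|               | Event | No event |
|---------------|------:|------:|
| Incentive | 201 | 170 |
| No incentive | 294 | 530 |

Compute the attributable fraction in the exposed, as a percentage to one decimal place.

34.1

Cells: a = 201, b = 170, c = 294, d = 530.
Risk in exposed = 201/371 = 0.54178; risk in unexposed = 294/824 = 0.35680.
RR = 0.54178/0.35680 = 1.51846
AR% = (RR − 1)/RR × 100 = (1.51846 − 1)/1.51846 × 100 = 34.1436%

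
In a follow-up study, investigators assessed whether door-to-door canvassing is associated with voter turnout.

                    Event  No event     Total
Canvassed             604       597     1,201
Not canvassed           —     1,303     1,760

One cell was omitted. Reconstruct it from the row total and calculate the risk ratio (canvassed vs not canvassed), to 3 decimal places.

The missing cell is in the unexposed row: 1760 − 1303 = 457.
So a = 604, b = 597, c = 457, d = 1303.
RR = [a/(a+b)] / [c/(c+d)] = (604/1201) / (457/1760) = 0.50291/0.25966 = 1.93683

1.937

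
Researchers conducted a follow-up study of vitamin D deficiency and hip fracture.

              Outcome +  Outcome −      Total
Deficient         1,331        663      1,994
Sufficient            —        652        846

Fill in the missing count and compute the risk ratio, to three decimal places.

The missing cell is in the unexposed row: 846 − 652 = 194.
So a = 1331, b = 663, c = 194, d = 652.
RR = [a/(a+b)] / [c/(c+d)] = (1331/1994) / (194/846) = 0.66750/0.22931 = 2.91086

2.911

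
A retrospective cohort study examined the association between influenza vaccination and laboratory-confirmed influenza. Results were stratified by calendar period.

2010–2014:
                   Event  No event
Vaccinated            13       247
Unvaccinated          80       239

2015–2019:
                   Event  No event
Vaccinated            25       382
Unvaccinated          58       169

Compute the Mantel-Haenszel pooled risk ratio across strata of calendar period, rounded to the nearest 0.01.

0.22

RR_MH = Σ(aᵢ·n₀ᵢ/nᵢ) / Σ(cᵢ·n₁ᵢ/nᵢ), with n₁ᵢ = aᵢ+bᵢ (exposed), n₀ᵢ = cᵢ+dᵢ (unexposed), nᵢ = n₁ᵢ+n₀ᵢ.
Stratum 1 (2010–2014): n₁ = 260, n₀ = 319, n = 579; a·n₀/n = 13·319/579 = 7.1623; c·n₁/n = 80·260/579 = 35.9240
Stratum 2 (2015–2019): n₁ = 407, n₀ = 227, n = 634; a·n₀/n = 25·227/634 = 8.9511; c·n₁/n = 58·407/634 = 37.2334
RR_MH = (7.1623 + 8.9511) / (35.9240 + 37.2334) = 16.1135 / 73.1574 = 0.22026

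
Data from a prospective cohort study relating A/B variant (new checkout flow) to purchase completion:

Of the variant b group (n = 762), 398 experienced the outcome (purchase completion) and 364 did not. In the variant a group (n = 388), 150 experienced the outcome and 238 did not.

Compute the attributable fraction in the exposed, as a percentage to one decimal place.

From the description: a = 398, b = 364, c = 150, d = 238.
Risk in exposed = 398/762 = 0.52231; risk in unexposed = 150/388 = 0.38660.
RR = 0.52231/0.38660 = 1.35104
AR% = (RR − 1)/RR × 100 = (1.35104 − 1)/1.35104 × 100 = 25.9830%

26.0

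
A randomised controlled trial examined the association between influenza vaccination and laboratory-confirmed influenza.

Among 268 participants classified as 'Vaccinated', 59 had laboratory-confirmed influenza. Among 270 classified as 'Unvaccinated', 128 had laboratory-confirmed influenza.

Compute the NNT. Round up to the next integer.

Risk in treated group = 59/268 = 0.22015; risk in control = 128/270 = 0.47407.
Absolute risk reduction = 0.47407 − 0.22015 = 0.25392
NNT = 1 / ARR = 1 / 0.25392 = 3.938 → round up → 4

4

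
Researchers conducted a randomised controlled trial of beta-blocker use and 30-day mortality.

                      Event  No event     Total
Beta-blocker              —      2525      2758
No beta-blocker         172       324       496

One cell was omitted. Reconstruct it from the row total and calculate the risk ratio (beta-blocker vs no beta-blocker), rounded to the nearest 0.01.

0.24

The missing cell is in the exposed row: 2758 − 2525 = 233.
So a = 233, b = 2525, c = 172, d = 324.
RR = [a/(a+b)] / [c/(c+d)] = (233/2758) / (172/496) = 0.08448/0.34677 = 0.24362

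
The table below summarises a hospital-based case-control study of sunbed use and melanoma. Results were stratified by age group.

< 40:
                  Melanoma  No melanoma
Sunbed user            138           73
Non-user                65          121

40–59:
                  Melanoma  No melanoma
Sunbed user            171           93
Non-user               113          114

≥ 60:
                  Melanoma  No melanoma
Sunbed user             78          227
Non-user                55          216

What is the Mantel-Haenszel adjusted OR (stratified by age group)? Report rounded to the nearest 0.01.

OR_MH = Σ(aᵢdᵢ/nᵢ) / Σ(bᵢcᵢ/nᵢ), where nᵢ is the stratum total.
Stratum 1 (< 40): n = 397; a·d/n = 138·121/397 = 42.0605; b·c/n = 73·65/397 = 11.9521
Stratum 2 (40–59): n = 491; a·d/n = 171·114/491 = 39.7026; b·c/n = 93·113/491 = 21.4033
Stratum 3 (≥ 60): n = 576; a·d/n = 78·216/576 = 29.2500; b·c/n = 227·55/576 = 21.6753
OR_MH = (42.0605 + 39.7026 + 29.2500) / (11.9521 + 21.4033 + 21.6753) = 111.0131 / 55.0307 = 2.01729

2.02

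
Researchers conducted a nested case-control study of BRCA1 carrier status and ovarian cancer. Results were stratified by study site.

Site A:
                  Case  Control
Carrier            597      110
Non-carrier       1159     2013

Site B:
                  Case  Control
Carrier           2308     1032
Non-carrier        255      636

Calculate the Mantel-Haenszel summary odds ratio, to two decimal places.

OR_MH = Σ(aᵢdᵢ/nᵢ) / Σ(bᵢcᵢ/nᵢ), where nᵢ is the stratum total.
Stratum 1 (Site A): n = 3879; a·d/n = 597·2013/3879 = 309.8121; b·c/n = 110·1159/3879 = 32.8667
Stratum 2 (Site B): n = 4231; a·d/n = 2308·636/4231 = 346.9364; b·c/n = 1032·255/4231 = 62.1981
OR_MH = (309.8121 + 346.9364) / (32.8667 + 62.1981) = 656.7485 / 95.0648 = 6.90843

6.91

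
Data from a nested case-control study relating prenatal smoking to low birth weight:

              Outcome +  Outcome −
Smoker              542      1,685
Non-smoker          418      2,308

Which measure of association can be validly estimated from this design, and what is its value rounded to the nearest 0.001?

Cells: a = 542, b = 1685, c = 418, d = 2308.
This is a nested case-control study: participants were sampled on outcome status, so risks in the source population cannot be estimated directly — relative risk is not valid here. The odds ratio is the appropriate measure.
OR = (a·d)/(b·c) = (542 × 2308) / (1685 × 418) = 1250936 / 704330 = 1.77607

1.776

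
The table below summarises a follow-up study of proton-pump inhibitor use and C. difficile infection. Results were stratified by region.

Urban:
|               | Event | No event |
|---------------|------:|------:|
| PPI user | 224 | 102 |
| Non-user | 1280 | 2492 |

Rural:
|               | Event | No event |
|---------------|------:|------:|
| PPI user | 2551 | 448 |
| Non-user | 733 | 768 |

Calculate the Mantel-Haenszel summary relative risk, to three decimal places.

RR_MH = Σ(aᵢ·n₀ᵢ/nᵢ) / Σ(cᵢ·n₁ᵢ/nᵢ), with n₁ᵢ = aᵢ+bᵢ (exposed), n₀ᵢ = cᵢ+dᵢ (unexposed), nᵢ = n₁ᵢ+n₀ᵢ.
Stratum 1 (Urban): n₁ = 326, n₀ = 3772, n = 4098; a·n₀/n = 224·3772/4098 = 206.1806; c·n₁/n = 1280·326/4098 = 101.8253
Stratum 2 (Rural): n₁ = 2999, n₀ = 1501, n = 4500; a·n₀/n = 2551·1501/4500 = 850.9002; c·n₁/n = 733·2999/4500 = 488.5038
RR_MH = (206.1806 + 850.9002) / (101.8253 + 488.5038) = 1057.0808 / 590.3291 = 1.79066

1.791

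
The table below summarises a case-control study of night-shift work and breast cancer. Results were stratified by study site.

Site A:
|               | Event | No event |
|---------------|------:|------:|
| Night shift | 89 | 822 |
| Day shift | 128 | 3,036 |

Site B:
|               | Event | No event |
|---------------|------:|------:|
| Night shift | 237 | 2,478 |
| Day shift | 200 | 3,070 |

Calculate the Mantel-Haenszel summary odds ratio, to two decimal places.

OR_MH = Σ(aᵢdᵢ/nᵢ) / Σ(bᵢcᵢ/nᵢ), where nᵢ is the stratum total.
Stratum 1 (Site A): n = 4075; a·d/n = 89·3036/4075 = 66.3077; b·c/n = 822·128/4075 = 25.8199
Stratum 2 (Site B): n = 5985; a·d/n = 237·3070/5985 = 121.5689; b·c/n = 2478·200/5985 = 82.8070
OR_MH = (66.3077 + 121.5689) / (25.8199 + 82.8070) = 187.8767 / 108.6269 = 1.72956

1.73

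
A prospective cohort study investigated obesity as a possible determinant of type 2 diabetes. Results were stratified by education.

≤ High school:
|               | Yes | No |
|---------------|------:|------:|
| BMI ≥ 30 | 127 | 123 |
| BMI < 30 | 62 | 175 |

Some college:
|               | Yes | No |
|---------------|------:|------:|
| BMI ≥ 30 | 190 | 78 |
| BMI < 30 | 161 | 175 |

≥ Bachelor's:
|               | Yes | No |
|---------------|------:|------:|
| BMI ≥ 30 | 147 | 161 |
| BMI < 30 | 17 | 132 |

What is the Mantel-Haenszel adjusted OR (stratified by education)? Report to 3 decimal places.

3.373

OR_MH = Σ(aᵢdᵢ/nᵢ) / Σ(bᵢcᵢ/nᵢ), where nᵢ is the stratum total.
Stratum 1 (≤ High school): n = 487; a·d/n = 127·175/487 = 45.6366; b·c/n = 123·62/487 = 15.6591
Stratum 2 (Some college): n = 604; a·d/n = 190·175/604 = 55.0497; b·c/n = 78·161/604 = 20.7914
Stratum 3 (≥ Bachelor's): n = 457; a·d/n = 147·132/457 = 42.4595; b·c/n = 161·17/457 = 5.9891
OR_MH = (45.6366 + 55.0497 + 42.4595) / (15.6591 + 20.7914 + 5.9891) = 143.1457 / 42.4396 = 3.37293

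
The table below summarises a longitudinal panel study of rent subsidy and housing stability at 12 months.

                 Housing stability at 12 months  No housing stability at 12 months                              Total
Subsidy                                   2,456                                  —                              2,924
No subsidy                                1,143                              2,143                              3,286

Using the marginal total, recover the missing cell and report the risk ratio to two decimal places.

The missing cell is in the exposed row: 2924 − 2456 = 468.
So a = 2456, b = 468, c = 1143, d = 2143.
RR = [a/(a+b)] / [c/(c+d)] = (2456/2924) / (1143/3286) = 0.83995/0.34784 = 2.41475

2.41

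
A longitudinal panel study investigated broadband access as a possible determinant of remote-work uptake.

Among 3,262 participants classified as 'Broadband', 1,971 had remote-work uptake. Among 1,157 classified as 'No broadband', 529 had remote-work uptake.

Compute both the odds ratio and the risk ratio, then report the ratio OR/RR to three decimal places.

From the description: a = 1971, b = 1291, c = 529, d = 628.
OR = (1971·628)/(1291·529) = 1237788/682939 = 1.81244
Risk in exposed = 1971/3262 = 0.60423; risk in unexposed = 529/1157 = 0.45722; RR = 1.32154
OR/RR = 1.81244 / 1.32154 = 1.37146
The outcome is not rare, so the OR lies further from 1 than the RR.

1.371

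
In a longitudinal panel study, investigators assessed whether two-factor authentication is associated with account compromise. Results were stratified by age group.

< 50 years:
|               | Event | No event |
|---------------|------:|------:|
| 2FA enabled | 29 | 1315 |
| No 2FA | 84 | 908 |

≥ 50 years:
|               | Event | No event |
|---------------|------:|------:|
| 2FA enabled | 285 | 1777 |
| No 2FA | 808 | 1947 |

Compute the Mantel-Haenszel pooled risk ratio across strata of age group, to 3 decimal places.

0.445

RR_MH = Σ(aᵢ·n₀ᵢ/nᵢ) / Σ(cᵢ·n₁ᵢ/nᵢ), with n₁ᵢ = aᵢ+bᵢ (exposed), n₀ᵢ = cᵢ+dᵢ (unexposed), nᵢ = n₁ᵢ+n₀ᵢ.
Stratum 1 (< 50 years): n₁ = 1344, n₀ = 992, n = 2336; a·n₀/n = 29·992/2336 = 12.3151; c·n₁/n = 84·1344/2336 = 48.3288
Stratum 2 (≥ 50 years): n₁ = 2062, n₀ = 2755, n = 4817; a·n₀/n = 285·2755/4817 = 163.0008; c·n₁/n = 808·2062/4817 = 345.8783
RR_MH = (12.3151 + 163.0008) / (48.3288 + 345.8783) = 175.3159 / 394.2071 = 0.44473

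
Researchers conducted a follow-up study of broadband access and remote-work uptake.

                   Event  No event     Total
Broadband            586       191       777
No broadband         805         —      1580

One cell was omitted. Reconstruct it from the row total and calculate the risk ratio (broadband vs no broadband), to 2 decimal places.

The missing cell is in the unexposed row: 1580 − 805 = 775.
So a = 586, b = 191, c = 805, d = 775.
RR = [a/(a+b)] / [c/(c+d)] = (586/777) / (805/1580) = 0.75418/0.50949 = 1.48026

1.48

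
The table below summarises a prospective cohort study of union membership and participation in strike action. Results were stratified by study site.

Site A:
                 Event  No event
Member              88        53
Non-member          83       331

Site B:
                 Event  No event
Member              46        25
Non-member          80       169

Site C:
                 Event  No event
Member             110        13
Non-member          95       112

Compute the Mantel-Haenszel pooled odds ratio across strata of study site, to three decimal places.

6.368

OR_MH = Σ(aᵢdᵢ/nᵢ) / Σ(bᵢcᵢ/nᵢ), where nᵢ is the stratum total.
Stratum 1 (Site A): n = 555; a·d/n = 88·331/555 = 52.4829; b·c/n = 53·83/555 = 7.9261
Stratum 2 (Site B): n = 320; a·d/n = 46·169/320 = 24.2937; b·c/n = 25·80/320 = 6.2500
Stratum 3 (Site C): n = 330; a·d/n = 110·112/330 = 37.3333; b·c/n = 13·95/330 = 3.7424
OR_MH = (52.4829 + 24.2937 + 37.3333) / (7.9261 + 6.2500 + 3.7424) = 114.1100 / 17.9186 = 6.36826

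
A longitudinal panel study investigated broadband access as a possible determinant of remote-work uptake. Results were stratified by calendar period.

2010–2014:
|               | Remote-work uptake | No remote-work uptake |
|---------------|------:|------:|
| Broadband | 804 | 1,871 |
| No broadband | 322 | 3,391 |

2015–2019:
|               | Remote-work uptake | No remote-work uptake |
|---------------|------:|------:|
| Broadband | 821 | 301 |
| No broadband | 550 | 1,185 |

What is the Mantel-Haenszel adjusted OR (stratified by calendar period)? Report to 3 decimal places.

OR_MH = Σ(aᵢdᵢ/nᵢ) / Σ(bᵢcᵢ/nᵢ), where nᵢ is the stratum total.
Stratum 1 (2010–2014): n = 6388; a·d/n = 804·3391/6388 = 426.7946; b·c/n = 1871·322/6388 = 94.3115
Stratum 2 (2015–2019): n = 2857; a·d/n = 821·1185/2857 = 340.5268; b·c/n = 301·550/2857 = 57.9454
OR_MH = (426.7946 + 340.5268) / (94.3115 + 57.9454) = 767.3214 / 152.2569 = 5.03965

5.040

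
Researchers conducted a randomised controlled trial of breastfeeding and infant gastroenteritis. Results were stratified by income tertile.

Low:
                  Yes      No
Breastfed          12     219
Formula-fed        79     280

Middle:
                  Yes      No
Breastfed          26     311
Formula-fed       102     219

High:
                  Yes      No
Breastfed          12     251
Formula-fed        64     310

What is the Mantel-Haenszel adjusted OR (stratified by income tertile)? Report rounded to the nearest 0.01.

0.20

OR_MH = Σ(aᵢdᵢ/nᵢ) / Σ(bᵢcᵢ/nᵢ), where nᵢ is the stratum total.
Stratum 1 (Low): n = 590; a·d/n = 12·280/590 = 5.6949; b·c/n = 219·79/590 = 29.3237
Stratum 2 (Middle): n = 658; a·d/n = 26·219/658 = 8.6535; b·c/n = 311·102/658 = 48.2097
Stratum 3 (High): n = 637; a·d/n = 12·310/637 = 5.8399; b·c/n = 251·64/637 = 25.2182
OR_MH = (5.6949 + 8.6535 + 5.8399) / (29.3237 + 48.2097 + 25.2182) = 20.1883 / 102.7517 = 0.19648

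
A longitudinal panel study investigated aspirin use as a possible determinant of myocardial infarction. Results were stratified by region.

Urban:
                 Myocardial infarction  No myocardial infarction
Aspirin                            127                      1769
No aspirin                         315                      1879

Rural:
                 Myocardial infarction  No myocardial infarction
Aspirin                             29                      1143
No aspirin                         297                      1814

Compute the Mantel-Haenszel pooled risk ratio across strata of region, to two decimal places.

RR_MH = Σ(aᵢ·n₀ᵢ/nᵢ) / Σ(cᵢ·n₁ᵢ/nᵢ), with n₁ᵢ = aᵢ+bᵢ (exposed), n₀ᵢ = cᵢ+dᵢ (unexposed), nᵢ = n₁ᵢ+n₀ᵢ.
Stratum 1 (Urban): n₁ = 1896, n₀ = 2194, n = 4090; a·n₀/n = 127·2194/4090 = 68.1267; c·n₁/n = 315·1896/4090 = 146.0244
Stratum 2 (Rural): n₁ = 1172, n₀ = 2111, n = 3283; a·n₀/n = 29·2111/3283 = 18.6473; c·n₁/n = 297·1172/3283 = 106.0262
RR_MH = (68.1267 + 18.6473) / (146.0244 + 106.0262) = 86.7739 / 252.0506 = 0.34427

0.34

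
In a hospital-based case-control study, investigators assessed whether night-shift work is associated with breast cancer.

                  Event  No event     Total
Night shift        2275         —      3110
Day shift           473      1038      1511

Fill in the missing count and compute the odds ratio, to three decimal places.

The missing cell is in the exposed row: 3110 − 2275 = 835.
So a = 2275, b = 835, c = 473, d = 1038.
OR = (a·d)/(b·c) = (2275 × 1038) / (835 × 473) = 2361450 / 394955 = 5.97904

5.979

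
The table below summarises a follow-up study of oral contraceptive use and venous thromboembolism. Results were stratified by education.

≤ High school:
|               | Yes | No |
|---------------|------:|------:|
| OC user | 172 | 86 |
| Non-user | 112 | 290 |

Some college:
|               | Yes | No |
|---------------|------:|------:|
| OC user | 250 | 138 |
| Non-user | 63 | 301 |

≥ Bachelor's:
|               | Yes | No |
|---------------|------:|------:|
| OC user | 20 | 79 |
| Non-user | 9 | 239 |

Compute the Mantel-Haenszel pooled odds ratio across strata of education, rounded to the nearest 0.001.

OR_MH = Σ(aᵢdᵢ/nᵢ) / Σ(bᵢcᵢ/nᵢ), where nᵢ is the stratum total.
Stratum 1 (≤ High school): n = 660; a·d/n = 172·290/660 = 75.5758; b·c/n = 86·112/660 = 14.5939
Stratum 2 (Some college): n = 752; a·d/n = 250·301/752 = 100.0665; b·c/n = 138·63/752 = 11.5612
Stratum 3 (≥ Bachelor's): n = 347; a·d/n = 20·239/347 = 13.7752; b·c/n = 79·9/347 = 2.0490
OR_MH = (75.5758 + 100.0665 + 13.7752) / (14.5939 + 11.5612 + 2.0490) = 189.4175 / 28.2041 = 6.71595

6.716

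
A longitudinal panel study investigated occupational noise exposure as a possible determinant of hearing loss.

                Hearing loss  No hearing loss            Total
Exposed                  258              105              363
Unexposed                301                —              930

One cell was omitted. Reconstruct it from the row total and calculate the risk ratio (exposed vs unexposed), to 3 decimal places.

2.196

The missing cell is in the unexposed row: 930 − 301 = 629.
So a = 258, b = 105, c = 301, d = 629.
RR = [a/(a+b)] / [c/(c+d)] = (258/363) / (301/930) = 0.71074/0.32366 = 2.19599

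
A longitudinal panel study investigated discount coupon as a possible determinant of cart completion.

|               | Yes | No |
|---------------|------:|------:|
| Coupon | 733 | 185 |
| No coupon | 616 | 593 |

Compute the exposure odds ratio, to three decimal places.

3.814

Cells: a = 733, b = 185, c = 616, d = 593.
OR = (a·d)/(b·c) = (733 × 593) / (185 × 616) = 434669 / 113960 = 3.81422
The odds of cart completion are about 3.81 times as high in the coupon group.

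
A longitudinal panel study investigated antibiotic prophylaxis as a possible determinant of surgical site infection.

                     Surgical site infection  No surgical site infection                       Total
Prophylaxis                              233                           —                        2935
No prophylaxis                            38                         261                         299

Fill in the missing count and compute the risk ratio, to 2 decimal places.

0.62

The missing cell is in the exposed row: 2935 − 233 = 2702.
So a = 233, b = 2702, c = 38, d = 261.
RR = [a/(a+b)] / [c/(c+d)] = (233/2935) / (38/299) = 0.07939/0.12709 = 0.62465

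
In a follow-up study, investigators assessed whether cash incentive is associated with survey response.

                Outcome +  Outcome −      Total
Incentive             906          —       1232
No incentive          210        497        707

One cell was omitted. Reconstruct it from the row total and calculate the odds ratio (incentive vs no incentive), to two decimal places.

6.58

The missing cell is in the exposed row: 1232 − 906 = 326.
So a = 906, b = 326, c = 210, d = 497.
OR = (a·d)/(b·c) = (906 × 497) / (326 × 210) = 450282 / 68460 = 6.57730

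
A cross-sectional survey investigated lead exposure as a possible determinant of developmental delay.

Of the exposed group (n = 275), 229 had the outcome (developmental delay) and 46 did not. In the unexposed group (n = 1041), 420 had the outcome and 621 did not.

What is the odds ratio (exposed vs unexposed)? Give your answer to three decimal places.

7.361

From the description: a = 229, b = 46, c = 420, d = 621.
OR = (a·d)/(b·c) = (229 × 621) / (46 × 420) = 142209 / 19320 = 7.36071
The odds of developmental delay are about 7.36 times as high in the exposed group.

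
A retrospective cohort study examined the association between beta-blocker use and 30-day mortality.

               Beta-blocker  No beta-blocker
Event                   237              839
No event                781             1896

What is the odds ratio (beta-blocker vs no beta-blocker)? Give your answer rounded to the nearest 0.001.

Reading the table with exposure as columns: a = 237 (Beta-blocker, case), b = 781 (Beta-blocker, non-case), c = 839 (No beta-blocker, case), d = 1896.
OR = (a·d)/(b·c) = (237 × 1896) / (781 × 839) = 449352 / 655259 = 0.68576
Exposure is associated with lower odds of 30-day mortality (OR = 0.69 < 1).

0.686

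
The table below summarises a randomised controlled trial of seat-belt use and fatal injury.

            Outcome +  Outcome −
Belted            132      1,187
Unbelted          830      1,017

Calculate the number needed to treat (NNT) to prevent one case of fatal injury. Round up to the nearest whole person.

3

Risk in treated group = 132/1319 = 0.10008; risk in control = 830/1847 = 0.44938.
Absolute risk reduction = 0.44938 − 0.10008 = 0.34930
NNT = 1 / ARR = 1 / 0.34930 = 2.863 → round up → 3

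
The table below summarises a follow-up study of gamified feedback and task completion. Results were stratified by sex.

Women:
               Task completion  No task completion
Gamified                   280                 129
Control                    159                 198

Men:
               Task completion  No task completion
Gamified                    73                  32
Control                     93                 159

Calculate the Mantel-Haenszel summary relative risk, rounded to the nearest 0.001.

RR_MH = Σ(aᵢ·n₀ᵢ/nᵢ) / Σ(cᵢ·n₁ᵢ/nᵢ), with n₁ᵢ = aᵢ+bᵢ (exposed), n₀ᵢ = cᵢ+dᵢ (unexposed), nᵢ = n₁ᵢ+n₀ᵢ.
Stratum 1 (Women): n₁ = 409, n₀ = 357, n = 766; a·n₀/n = 280·357/766 = 130.4961; c·n₁/n = 159·409/766 = 84.8969
Stratum 2 (Men): n₁ = 105, n₀ = 252, n = 357; a·n₀/n = 73·252/357 = 51.5294; c·n₁/n = 93·105/357 = 27.3529
RR_MH = (130.4961 + 51.5294) / (84.8969 + 27.3529) = 182.0255 / 112.2498 = 1.62161

1.622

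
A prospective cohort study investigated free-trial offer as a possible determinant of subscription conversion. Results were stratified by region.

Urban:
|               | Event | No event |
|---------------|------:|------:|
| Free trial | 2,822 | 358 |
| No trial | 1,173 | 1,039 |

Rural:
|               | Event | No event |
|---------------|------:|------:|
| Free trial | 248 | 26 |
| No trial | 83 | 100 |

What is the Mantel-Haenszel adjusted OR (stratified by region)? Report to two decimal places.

7.24

OR_MH = Σ(aᵢdᵢ/nᵢ) / Σ(bᵢcᵢ/nᵢ), where nᵢ is the stratum total.
Stratum 1 (Urban): n = 5392; a·d/n = 2822·1039/5392 = 543.7793; b·c/n = 358·1173/5392 = 77.8809
Stratum 2 (Rural): n = 457; a·d/n = 248·100/457 = 54.2670; b·c/n = 26·83/457 = 4.7221
OR_MH = (543.7793 + 54.2670) / (77.8809 + 4.7221) = 598.0463 / 82.6030 = 7.24000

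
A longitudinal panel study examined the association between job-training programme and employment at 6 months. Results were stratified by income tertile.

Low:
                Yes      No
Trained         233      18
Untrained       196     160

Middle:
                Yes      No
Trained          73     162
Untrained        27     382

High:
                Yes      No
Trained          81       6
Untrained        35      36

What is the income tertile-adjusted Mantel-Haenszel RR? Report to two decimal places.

RR_MH = Σ(aᵢ·n₀ᵢ/nᵢ) / Σ(cᵢ·n₁ᵢ/nᵢ), with n₁ᵢ = aᵢ+bᵢ (exposed), n₀ᵢ = cᵢ+dᵢ (unexposed), nᵢ = n₁ᵢ+n₀ᵢ.
Stratum 1 (Low): n₁ = 251, n₀ = 356, n = 607; a·n₀/n = 233·356/607 = 136.6524; c·n₁/n = 196·251/607 = 81.0478
Stratum 2 (Middle): n₁ = 235, n₀ = 409, n = 644; a·n₀/n = 73·409/644 = 46.3618; c·n₁/n = 27·235/644 = 9.8525
Stratum 3 (High): n₁ = 87, n₀ = 71, n = 158; a·n₀/n = 81·71/158 = 36.3987; c·n₁/n = 35·87/158 = 19.2722
RR_MH = (136.6524 + 46.3618 + 36.3987) / (81.0478 + 9.8525 + 19.2722) = 219.4129 / 110.1724 = 1.99154

1.99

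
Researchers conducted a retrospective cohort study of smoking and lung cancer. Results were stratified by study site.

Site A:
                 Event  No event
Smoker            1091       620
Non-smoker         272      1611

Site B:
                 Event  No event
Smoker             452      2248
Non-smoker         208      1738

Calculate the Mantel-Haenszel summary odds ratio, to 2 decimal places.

OR_MH = Σ(aᵢdᵢ/nᵢ) / Σ(bᵢcᵢ/nᵢ), where nᵢ is the stratum total.
Stratum 1 (Site A): n = 3594; a·d/n = 1091·1611/3594 = 489.0376; b·c/n = 620·272/3594 = 46.9226
Stratum 2 (Site B): n = 4646; a·d/n = 452·1738/4646 = 169.0865; b·c/n = 2248·208/4646 = 100.6423
OR_MH = (489.0376 + 169.0865) / (46.9226 + 100.6423) = 658.1241 / 147.5649 = 4.45990

4.46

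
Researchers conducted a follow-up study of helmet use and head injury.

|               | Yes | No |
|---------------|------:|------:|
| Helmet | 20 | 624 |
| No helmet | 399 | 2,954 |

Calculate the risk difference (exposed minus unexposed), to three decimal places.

Cells: a = 20, b = 624, c = 399, d = 2954.
Risk in exposed = 20/644 = 0.031056; risk in unexposed = 399/3353 = 0.118998.
Risk difference = 0.031056 − 0.118998 = -0.087942

-0.088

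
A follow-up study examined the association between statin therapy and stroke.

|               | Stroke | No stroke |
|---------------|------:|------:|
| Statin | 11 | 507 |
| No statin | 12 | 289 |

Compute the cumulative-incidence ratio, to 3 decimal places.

Cells: a = 11, b = 507, c = 12, d = 289.
Risk in exposed = 11/518 = 0.02124; risk in unexposed = 12/301 = 0.03987.
RR = 0.02124 / 0.03987 = 0.53266
The risk is 47% lower among the exposed than among the unexposed.

0.533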